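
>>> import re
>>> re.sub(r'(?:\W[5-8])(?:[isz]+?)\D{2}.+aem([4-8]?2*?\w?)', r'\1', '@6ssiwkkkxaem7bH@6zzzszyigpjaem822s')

'822s'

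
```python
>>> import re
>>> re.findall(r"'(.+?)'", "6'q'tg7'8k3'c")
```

['q', '8k3']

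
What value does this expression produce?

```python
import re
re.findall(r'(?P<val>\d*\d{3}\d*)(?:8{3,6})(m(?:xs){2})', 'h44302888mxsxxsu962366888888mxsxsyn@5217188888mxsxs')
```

[('962366888', 'mxsxs'), ('5217188', 'mxsxs')]

This matches zero or more of a digit, then exactly 3 of a digit, then zero or more of a digit (captured as 'val'); then 3 to 6 of a literal '8' (non-capturing group); then a literal 'm', then the literal 'xs' repeated 2 times (captured).
Scanning left to right: at [16:33] match '962366888888mxsxs', groups = ('962366888', 'mxsxs'); at [36:51] match '5217188888mxsxs', groups = ('5217188', 'mxsxs').
With 2 capturing groups, `findall` returns a 2-tuple per match.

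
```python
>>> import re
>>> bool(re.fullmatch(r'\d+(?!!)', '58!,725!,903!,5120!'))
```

False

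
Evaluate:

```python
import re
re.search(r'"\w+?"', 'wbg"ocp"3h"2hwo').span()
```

`search` walks the string left to right and returns the first match it finds.
The match spans [3:8] → '"ocp"'.

(3, 8)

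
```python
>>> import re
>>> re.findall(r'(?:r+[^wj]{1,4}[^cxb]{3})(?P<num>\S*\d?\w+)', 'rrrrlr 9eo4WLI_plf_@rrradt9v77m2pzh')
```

['WLI_plf_@rrradt9v77m2pzh']

The pattern matches one or more of a literal 'r', then 1 to 4 of any character except [wj], then exactly 3 of any character except [cxb] (non-capturing group); then zero or more of a non-whitespace character, then optionally a digit, then one or more of a word character (captured as 'num').
Walking the string: at [0:35] match 'rrrrlr 9eo4WLI_plf_@rrradt9v77m2pzh', group 1 = 'WLI_plf_@rrradt9v77m2pzh'.
With a single group, `findall` returns only what that group captured — 1 item.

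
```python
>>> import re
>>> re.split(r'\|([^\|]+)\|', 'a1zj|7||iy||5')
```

['a1zj', '7', '', 'iy', '|5']

`re.split` interleaves the captured-group text with the surrounding fragments.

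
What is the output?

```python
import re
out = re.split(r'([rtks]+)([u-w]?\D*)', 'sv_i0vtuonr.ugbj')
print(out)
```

['', 's', 'v_i', '0v', 't', 'uonr.ugbj', '']

Pattern: one or more of one of [rtks] (captured); then optionally a character in [u-w], then zero or more of a non-digit (captured).
The group in the pattern means `split` returns the separators' captures alongside the pieces.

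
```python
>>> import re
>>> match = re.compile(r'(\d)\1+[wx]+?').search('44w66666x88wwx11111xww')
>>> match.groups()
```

`\1` has to match the exact text group 1 already captured.
`re.search` tries every starting position until one works.
The match spans [0:3] → '44w'.
Captured: group 1 = '4'.

('4',)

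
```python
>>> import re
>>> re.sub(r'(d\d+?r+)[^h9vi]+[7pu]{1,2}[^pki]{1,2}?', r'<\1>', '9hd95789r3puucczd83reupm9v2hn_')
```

'9h<d95789r>9v2hn_'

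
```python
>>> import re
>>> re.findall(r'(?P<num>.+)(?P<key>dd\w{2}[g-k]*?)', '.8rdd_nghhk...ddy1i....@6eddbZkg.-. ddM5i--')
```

[('.8rdd_nghhk...ddy1i....@6eddbZkg.-. ', 'ddM5')]

Pattern: one or more of any character (captured as 'num'); then the literal 'dd', then exactly 2 of a word character, then zero or more of a character in [g-k] (lazy) (captured as 'key').
A `+?`/`*?`/`{m,n}?` starts at its minimum and grows only as far as needed for what follows to match.
Walking the string: at [0:40] match '.8rdd_nghhk...ddy1i....@6eddbZkg.-. ddM5', groups = ('.8rdd_nghhk...ddy1i....@6eddbZkg.-. ', 'ddM5').
Multiple groups make `findall` return tuples — one 2-tuple for the one match.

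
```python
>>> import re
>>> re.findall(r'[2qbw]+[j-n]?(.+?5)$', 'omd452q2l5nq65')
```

['5nq65']

Pattern: one or more of one of [2qbw], then optionally a character in [j-n]; then one or more of any character (lazy), then the literal '5' (captured); then anchored at the end.
One capturing group, so `findall` returns just the captured substring from the one match — 1 in all.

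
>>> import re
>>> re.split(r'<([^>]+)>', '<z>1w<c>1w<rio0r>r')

['', 'z', '1w', 'c', '1w', 'rio0r', 'r']

Matches to split on: at [0:3] → '<z>'; at [5:8] → '<c>'; at [10:17] → '<rio0r>'.
The group in the pattern means `split` returns the separators' captures alongside the pieces.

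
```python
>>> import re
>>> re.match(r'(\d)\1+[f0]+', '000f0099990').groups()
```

The match spans [0:6] → '000f00'.
Captured: group 1 = '0'.

('0',)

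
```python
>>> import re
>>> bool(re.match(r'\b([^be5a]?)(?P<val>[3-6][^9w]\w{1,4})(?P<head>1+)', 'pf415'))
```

False

The pattern matches a word boundary (`\b`, zero-width); then optionally any character except [be5a] (captured); then a character in [3-6], then any character except [9w], then 1 to 4 of a word character (captured as 'val'); then one or more of a literal '1' (captured as 'head').
`match` is anchored at position 0; if the pattern doesn't fit there, it returns None.
Here the string doesn't start with a match, so the call returns None, and `bool(None)` is False.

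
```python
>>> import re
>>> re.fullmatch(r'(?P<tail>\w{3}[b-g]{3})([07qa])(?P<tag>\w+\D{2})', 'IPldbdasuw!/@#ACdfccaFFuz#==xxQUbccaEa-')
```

Pattern: exactly 3 of a word character, then exactly 3 of a character in [b-g] (captured as 'tail'); then one of [07qa] (captured); then one or more of a word character, then exactly 2 of a non-digit (captured as 'tag').
`fullmatch` succeeds only if the pattern covers the string from start to end.
Here there's no way to consume every character, so the call returns None.

None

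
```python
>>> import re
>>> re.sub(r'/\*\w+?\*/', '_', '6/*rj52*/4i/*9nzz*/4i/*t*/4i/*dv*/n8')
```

Matches: at [1:9] → '/*rj52*/'; at [11:19] → '/*9nzz*/'; at [21:26] → '/*t*/'; at [28:34] → '/*dv*/'.
Every occurrence is swapped for '_'.

'6_4i_4i_4i_n8'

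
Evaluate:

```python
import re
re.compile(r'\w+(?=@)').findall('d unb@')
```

['unb']

The lookaround is zero-width — it requires the adjacent text to match without consuming it, so the asserted text isn't part of the match.
No capturing groups, so `findall` returns the 1 full match string.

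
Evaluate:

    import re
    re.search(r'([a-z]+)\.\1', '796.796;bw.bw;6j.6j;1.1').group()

A backreference is literal: `\1` must see the identical characters the first group matched.
The match spans [8:13] → 'bw.bw'.

'bw.bw'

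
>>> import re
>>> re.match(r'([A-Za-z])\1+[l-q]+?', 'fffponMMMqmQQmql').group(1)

'f'

The backreference `\1` re-matches whatever the first group consumed, character for character.
`re.match` won't scan ahead — the pattern has to work from the very first character.
The match spans [0:4] → 'fffp'.
Captured: group 1 = 'f'.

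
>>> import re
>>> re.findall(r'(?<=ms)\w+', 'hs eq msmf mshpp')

Because the assertion is zero-width, the text it checks is not consumed and won't appear in the result.
Since nothing is captured, `findall` lists the 2 matched substrings directly.

['mf', 'hpp']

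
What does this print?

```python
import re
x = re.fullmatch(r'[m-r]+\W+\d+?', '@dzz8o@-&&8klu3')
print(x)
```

None

`re.fullmatch` requires the pattern to consume the entire string.
Here the pattern can't cover the whole string, so the call returns None.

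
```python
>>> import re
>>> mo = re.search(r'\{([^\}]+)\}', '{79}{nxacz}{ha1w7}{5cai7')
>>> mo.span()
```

`re.search` scans for the first position where the pattern succeeds.
The match spans [0:4] → '{79}'.
Captured: group 1 = '79'.

(0, 4)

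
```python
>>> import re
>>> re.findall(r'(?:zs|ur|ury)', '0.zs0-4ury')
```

`|` is ordered: at each position the engine commits to the first alternative that works.
Walking the string: at [2:4] → 'zs'; at [7:9] → 'ur'.
No capturing groups, so `findall` returns the 2 full match strings.

['zs', 'ur']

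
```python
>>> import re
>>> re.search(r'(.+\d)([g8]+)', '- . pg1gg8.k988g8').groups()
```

('- . pg1gg8.k988', 'g8')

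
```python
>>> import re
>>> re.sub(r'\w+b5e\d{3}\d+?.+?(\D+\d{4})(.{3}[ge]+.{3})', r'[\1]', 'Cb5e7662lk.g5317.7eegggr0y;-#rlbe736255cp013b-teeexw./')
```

'[k.g5317];-#rlbe736255cp013b-teeexw./'

This matches one or more of a word character, then the literal 'b5e', then exactly 3 of a digit; then one or more of a digit (lazy); then one or more of any character (lazy); then one or more of a non-digit, then exactly 4 of a digit (captured); then exactly 3 of any character, then one or more of one of [ge], then exactly 3 of any character (captured).
A non-greedy quantifier consumes as few characters as it can — just enough that the remainder of the pattern still matches from where it stops; whatever follows it matches normally.
Matches: at [0:26] → 'Cb5e7662lk.g5317.7eegggr0y'.
Each match is replaced using the text its own group 1 captured.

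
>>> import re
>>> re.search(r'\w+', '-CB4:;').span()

(1, 4)

The pattern matches one or more of a word character.
`search` walks the string left to right and returns the first match it finds.
The match spans [1:4] → 'CB4'.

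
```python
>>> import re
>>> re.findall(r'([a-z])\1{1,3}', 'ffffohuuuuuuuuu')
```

['f', 'u', 'u']

`\1` is not a pattern — it's the concrete string captured by group 1, re-applied verbatim.
Because there's exactly one group, `findall` drops the full match and keeps group 1 from each hit.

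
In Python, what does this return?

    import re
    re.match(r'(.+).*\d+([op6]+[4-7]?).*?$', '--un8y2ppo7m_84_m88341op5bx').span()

(0, 27)

`re.match` won't scan ahead — the pattern has to work from the very first character.
The match spans [0:27] → '--un8y2ppo7m_84_m88341op5bx'.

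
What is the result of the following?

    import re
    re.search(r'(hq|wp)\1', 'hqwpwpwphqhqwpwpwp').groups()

`\1` has to match the exact text group 1 already captured.
`re.search` tries every starting position until one works.
The match spans [2:6] → 'wpwp'.
Captured: group 1 = 'wp'.

('wp',)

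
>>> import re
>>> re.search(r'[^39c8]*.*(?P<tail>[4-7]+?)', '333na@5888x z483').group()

'333na@5888x z4'

This matches zero or more of any character except [39c8], then zero or more of any character; then one or more of a character in [4-7] (lazy) (captured as 'tail').
The match spans [0:14] → '333na@5888x z4'.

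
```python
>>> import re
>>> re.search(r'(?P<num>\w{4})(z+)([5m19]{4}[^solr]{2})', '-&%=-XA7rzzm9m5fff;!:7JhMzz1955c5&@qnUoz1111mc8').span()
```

(5, 17)

Pattern: exactly 4 of a word character (captured as 'num'); then one or more of a literal 'z' (captured); then exactly 4 of one of [5m19], then exactly 2 of any character except [solr] (captured).
The match spans [5:17] → 'XA7rzzm9m5ff'.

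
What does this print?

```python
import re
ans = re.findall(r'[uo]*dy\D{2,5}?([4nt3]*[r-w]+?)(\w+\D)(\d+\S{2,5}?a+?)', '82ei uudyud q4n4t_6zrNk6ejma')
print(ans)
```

[('4n4t', '_6zrNk', '6ejma')]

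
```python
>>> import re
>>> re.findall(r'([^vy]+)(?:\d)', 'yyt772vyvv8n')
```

['t77']

Pattern: one or more of any character except [vy] (captured); then a digit (non-capturing group).
Walking the string: at [2:6] match 't772', group 1 = 't77'.
With a single group, `findall` returns only what that group captured — 1 item.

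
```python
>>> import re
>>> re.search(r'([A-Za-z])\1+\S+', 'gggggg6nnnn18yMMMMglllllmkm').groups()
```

('g',)

The match spans [0:27] → 'gggggg6nnnn18yMMMMglllllmkm'.
Captured: group 1 = 'g'.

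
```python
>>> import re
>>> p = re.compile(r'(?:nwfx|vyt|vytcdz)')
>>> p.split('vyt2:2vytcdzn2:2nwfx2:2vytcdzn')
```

['', '2:2', 'cdzn2:2', '2:2', 'cdzn']

Alternation tries branches left to right and keeps the first one that lets the overall match succeed at that position.
Matches to split on: at [0:3] → 'vyt'; at [6:9] → 'vyt'; at [16:20] → 'nwfx'; at [23:26] → 'vyt'.
The string is cut at each match, leaving 5 pieces.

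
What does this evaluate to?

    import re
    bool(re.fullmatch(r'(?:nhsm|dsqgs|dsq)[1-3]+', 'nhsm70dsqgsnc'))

False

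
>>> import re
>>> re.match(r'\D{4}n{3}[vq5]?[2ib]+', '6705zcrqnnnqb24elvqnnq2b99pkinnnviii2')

None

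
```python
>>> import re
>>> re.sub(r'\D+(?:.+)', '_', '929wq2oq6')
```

'929_'

Pattern: one or more of a non-digit; then one or more of any character (non-capturing group).
Matches: at [3:9] → 'wq2oq6'.
`sub` substitutes '_' at each match site.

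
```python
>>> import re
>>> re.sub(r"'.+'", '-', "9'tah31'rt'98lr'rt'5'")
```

'9-'

Matches: at [1:21] → "'tah31'rt'98lr'rt'5'".
`sub` substitutes '-' at each match site.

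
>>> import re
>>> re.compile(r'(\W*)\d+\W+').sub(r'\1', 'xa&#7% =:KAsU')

'xa&#KAsU'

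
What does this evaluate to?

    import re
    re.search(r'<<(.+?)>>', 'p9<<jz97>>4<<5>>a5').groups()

The match spans [2:10] → '<<jz97>>'.
Captured: group 1 = 'jz97'.

('jz97',)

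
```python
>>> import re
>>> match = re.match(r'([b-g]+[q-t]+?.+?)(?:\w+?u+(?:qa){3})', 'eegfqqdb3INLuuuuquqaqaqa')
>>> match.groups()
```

('eegfqq',)

The pattern matches one or more of a character in [b-g], then one or more of a character in [q-t] (lazy), then one or more of any character (lazy) (captured); then one or more of a word character (lazy), then one or more of the literal 'u', then the literal 'qa' repeated 3 times (non-capturing group).
A non-greedy quantifier consumes as few characters as it can — just enough that the remainder of the pattern still matches from where it stops; whatever follows it matches normally.
`re.match` won't scan ahead — the pattern has to work from the very first character.
The match spans [0:24] → 'eegfqqdb3INLuuuuquqaqaqa'.
Captured: group 1 = 'eegfqq'.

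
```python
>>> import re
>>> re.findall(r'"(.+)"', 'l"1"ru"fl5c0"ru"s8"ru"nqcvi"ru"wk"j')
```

['1"ru"fl5c0"ru"s8"ru"nqcvi"ru"wk']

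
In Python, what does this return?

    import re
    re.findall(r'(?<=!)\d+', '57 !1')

['1']

Lookahead/lookbehind check context without consuming it, so the matched span excludes the asserted characters.
No capturing groups, so `findall` returns the 1 full match string.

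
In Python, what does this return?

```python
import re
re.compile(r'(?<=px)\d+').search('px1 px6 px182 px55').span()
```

(2, 3)

Lookahead/lookbehind check context without consuming it, so the matched span excludes the asserted characters.
Unlike `match`, `search` isn't anchored — it looks for the pattern anywhere in the string.
The match spans [2:3] → '1'.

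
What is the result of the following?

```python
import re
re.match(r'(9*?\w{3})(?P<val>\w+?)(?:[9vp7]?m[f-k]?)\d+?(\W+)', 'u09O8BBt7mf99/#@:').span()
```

With `match`, the pattern is implicitly anchored at the beginning.
The match spans [0:17] → 'u09O8BBt7mf99/#@:'.

(0, 17)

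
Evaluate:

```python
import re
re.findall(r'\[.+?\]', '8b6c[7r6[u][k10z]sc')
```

Because the quantifier is non-greedy, it stops expanding at the earliest point where the rest of the pattern can succeed.
Matches: at [4:11] → '[7r6[u]'; at [11:17] → '[k10z]'.
With no groups in the pattern, `findall` gives back each whole match — 2 here.

['[7r6[u]', '[k10z]']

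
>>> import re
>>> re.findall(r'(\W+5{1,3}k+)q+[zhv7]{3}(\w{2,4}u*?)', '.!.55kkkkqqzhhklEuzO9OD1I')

[('.!.55kkkk', 'klEu')]

This matches one or more of a non-word character, then 1 to 3 of the literal '5', then one or more of the literal 'k' (captured); then one or more of a literal 'q', then exactly 3 of one of [zhv7]; then 2 to 4 of a word character, then zero or more of a literal 'u' (lazy) (captured).
`findall` packs the 2 group values into a tuple for every match.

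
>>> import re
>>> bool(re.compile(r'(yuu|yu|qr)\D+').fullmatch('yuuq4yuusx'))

For `fullmatch`, every character of the input must be accounted for by the pattern.
Here the string isn't matched end-to-end, so the call returns None, and `bool(None)` is False.

False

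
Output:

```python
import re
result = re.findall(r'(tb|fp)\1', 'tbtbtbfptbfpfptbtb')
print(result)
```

A backreference is literal: `\1` must see the identical characters the first group matched.
One capturing group, so `findall` returns just the captured substring from each match — 3 in all.

['tb', 'fp', 'tb']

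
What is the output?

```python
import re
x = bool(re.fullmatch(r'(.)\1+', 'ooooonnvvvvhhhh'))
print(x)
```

False

`re.fullmatch` is like wrapping the pattern in `^…$` (in single-line mode).
Here the pattern can't cover the whole string, so the call returns None, and `bool(None)` is False.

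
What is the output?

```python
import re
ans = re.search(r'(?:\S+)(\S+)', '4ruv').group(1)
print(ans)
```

This matches one or more of a non-whitespace character (non-capturing group); then one or more of a non-whitespace character (captured).
`search` walks the string left to right and returns the first match it finds.
The match spans [0:4] → '4ruv'.
Captured: group 1 = 'v'.

v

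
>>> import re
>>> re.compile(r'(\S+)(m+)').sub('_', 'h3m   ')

This matches one or more of a non-whitespace character (captured); then one or more of a literal 'm' (captured).
Matches: at [0:3] → 'h3m'.
Every occurrence is swapped for '_'.

'_   '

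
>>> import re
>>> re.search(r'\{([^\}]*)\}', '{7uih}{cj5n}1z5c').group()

'{7uih}'

`re.search` scans for the first position where the pattern succeeds.
The match spans [0:6] → '{7uih}'.
Captured: group 1 = '7uih'.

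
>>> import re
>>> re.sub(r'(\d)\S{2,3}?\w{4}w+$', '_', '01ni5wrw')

Pattern: a digit (captured); then 2 to 3 of a non-whitespace character (lazy), then exactly 4 of a word character, then one or more of the literal 'w'; then anchored at the end.
Every occurrence is swapped for '_'.

'_'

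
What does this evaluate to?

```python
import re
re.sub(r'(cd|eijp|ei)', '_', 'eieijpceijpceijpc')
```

`|` is ordered: at each position the engine commits to the first alternative that works.
Matches: at [0:2] → 'ei'; at [2:6] → 'eijp'; at [7:11] → 'eijp'; at [12:16] → 'eijp'.
`sub` substitutes '_' at each match site.

'__c_c_c'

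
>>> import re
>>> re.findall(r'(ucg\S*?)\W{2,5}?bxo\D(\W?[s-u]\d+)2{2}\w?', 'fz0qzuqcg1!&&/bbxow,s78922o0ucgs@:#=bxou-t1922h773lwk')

[('ucgs', '-t19')]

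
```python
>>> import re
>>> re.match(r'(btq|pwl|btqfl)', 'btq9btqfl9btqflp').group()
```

`re.match` won't scan ahead — the pattern has to work from the very first character.
The match spans [0:3] → 'btq'.

'btq'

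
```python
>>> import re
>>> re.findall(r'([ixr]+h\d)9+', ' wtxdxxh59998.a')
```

['xxh5']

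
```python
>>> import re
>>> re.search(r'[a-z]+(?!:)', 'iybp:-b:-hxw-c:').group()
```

'iyb'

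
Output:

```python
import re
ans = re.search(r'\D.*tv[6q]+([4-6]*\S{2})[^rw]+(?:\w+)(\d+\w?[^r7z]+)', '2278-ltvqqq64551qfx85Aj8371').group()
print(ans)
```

Pattern: a non-digit, then zero or more of any character, then the literal 'tv'; then one or more of one of [6q]; then zero or more of a character in [4-6], then exactly 2 of a non-whitespace character (captured); then one or more of any character except [rw]; then one or more of a word character (non-capturing group); then one or more of a digit, then optionally a word character, then one or more of any character except [r7z] (captured).
The match spans [4:27] → '-ltvqqq64551qfx85Aj8371'.

-ltvqqq64551qfx85Aj8371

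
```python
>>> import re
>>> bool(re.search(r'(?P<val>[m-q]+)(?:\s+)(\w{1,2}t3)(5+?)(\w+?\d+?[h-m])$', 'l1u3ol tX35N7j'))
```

The pattern matches one or more of a character in [m-q] (captured as 'val'); then one or more of whitespace (non-capturing group); then 1 to 2 of a word character, then the literal 't3' (captured); then one or more of a literal '5' (lazy) (captured); then one or more of a word character (lazy), then one or more of a digit (lazy), then a character in [h-m] (captured); then anchored at the end.
`re.search` scans for the first position where the pattern succeeds.
Here nothing in the string fits, so the call returns None, and `bool(None)` is False.

False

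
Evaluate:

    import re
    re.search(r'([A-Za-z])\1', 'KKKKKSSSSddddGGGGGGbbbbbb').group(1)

'K'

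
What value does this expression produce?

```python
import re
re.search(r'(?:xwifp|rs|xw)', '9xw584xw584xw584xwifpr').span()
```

(1, 3)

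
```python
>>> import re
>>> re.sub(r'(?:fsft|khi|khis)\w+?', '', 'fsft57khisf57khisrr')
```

'7f57rr'

Alternation isn't longest-match — the leftmost alternative that fits at this position is chosen.
Matches: at [0:5] → 'fsft5'; at [6:10] → 'khis'; at [13:17] → 'khis'.
Each match is replaced by ''.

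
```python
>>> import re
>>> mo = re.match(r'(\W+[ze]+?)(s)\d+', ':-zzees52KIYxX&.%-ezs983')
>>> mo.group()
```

Pattern: one or more of a non-word character, then one or more of one of [ze] (lazy) (captured); then a literal 's' (captured); then one or more of a digit.
`match` is anchored at position 0; if the pattern doesn't fit there, it returns None.
The match spans [0:9] → ':-zzees52'.
Captured: group 1 = ':-zzee', group 2 = 's'.

':-zzees52'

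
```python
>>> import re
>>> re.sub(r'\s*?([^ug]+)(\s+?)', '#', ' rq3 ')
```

Every occurrence is swapped for '#'.

'#'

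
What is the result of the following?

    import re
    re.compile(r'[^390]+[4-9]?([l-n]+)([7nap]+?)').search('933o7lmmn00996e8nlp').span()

(3, 9)

Pattern: one or more of any character except [390], then optionally a character in [4-9]; then one or more of a character in [l-n] (captured); then one or more of one of [7nap] (lazy) (captured).
Unlike `match`, `search` isn't anchored — it looks for the pattern anywhere in the string.
The match spans [3:9] → 'o7lmmn'.
Captured: group 1 = 'm', group 2 = 'n'.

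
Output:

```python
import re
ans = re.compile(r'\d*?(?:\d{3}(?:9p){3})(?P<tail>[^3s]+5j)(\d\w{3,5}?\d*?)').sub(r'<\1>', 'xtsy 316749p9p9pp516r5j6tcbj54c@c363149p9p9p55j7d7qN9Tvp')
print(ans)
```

xtsy <p516r5j>j54c@c<55j>N9Tvp

A non-greedy quantifier consumes as few characters as it can — just enough that the remainder of the pattern still matches from where it stops; whatever follows it matches normally.
The replacement refers to a captured group, so each match is rewritten using its own captured text.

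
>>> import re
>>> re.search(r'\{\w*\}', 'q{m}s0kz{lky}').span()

`re.search` tries every starting position until one works.
The match spans [1:4] → '{m}'.

(1, 4)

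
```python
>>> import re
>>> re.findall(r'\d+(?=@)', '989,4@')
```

Because the assertion is zero-width, the text it checks is not consumed and won't appear in the result.
Walking the string: at [4:5] → '4'.
Since nothing is captured, `findall` lists the 1 matched substring directly.

['4']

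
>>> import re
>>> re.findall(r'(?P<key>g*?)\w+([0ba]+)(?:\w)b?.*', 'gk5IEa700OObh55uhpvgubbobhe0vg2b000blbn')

`findall` packs the 2 group values into a tuple for every match.

[('', 'b')]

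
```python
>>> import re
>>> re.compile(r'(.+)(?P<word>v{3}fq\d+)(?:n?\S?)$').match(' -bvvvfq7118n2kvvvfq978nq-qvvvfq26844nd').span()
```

`match` is anchored at position 0; if the pattern doesn't fit there, it returns None.
The match spans [0:39] → ' -bvvvfq7118n2kvvvfq978nq-qvvvfq26844nd'.

(0, 39)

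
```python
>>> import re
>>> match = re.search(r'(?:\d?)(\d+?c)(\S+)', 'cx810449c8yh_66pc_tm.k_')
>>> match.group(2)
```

The pattern matches optionally a digit (non-capturing group); then one or more of a digit (lazy), then the literal 'c' (captured); then one or more of a non-whitespace character (captured).
`re.search` scans for the first position where the pattern succeeds.
The match spans [2:23] → '810449c8yh_66pc_tm.k_'.
Captured: group 1 = '10449c', group 2 = '8yh_66pc_tm.k_'.

'8yh_66pc_tm.k_'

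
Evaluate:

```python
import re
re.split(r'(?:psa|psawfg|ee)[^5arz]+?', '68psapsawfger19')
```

['68', 'sawfger19']

`split` removes every match and returns the 2 fragments in between.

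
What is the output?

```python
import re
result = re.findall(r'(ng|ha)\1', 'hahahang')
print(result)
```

['ha']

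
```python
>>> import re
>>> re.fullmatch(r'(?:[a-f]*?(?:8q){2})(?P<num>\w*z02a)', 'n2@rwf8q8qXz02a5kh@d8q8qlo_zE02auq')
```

Pattern: zero or more of a character in [a-f] (lazy), then the literal '8q' repeated 2 times (non-capturing group); then zero or more of a word character, then the literal 'z0', then the literal '2a' (captured as 'num').
`re.fullmatch` requires the pattern to consume the entire string.
Here the string isn't matched end-to-end, so the call returns None.

None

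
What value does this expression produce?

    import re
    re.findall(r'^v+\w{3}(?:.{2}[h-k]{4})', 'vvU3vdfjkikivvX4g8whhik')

['vvU3vdfjkik']

The pattern matches anchored at the start of the string; then one or more of a literal 'v', then exactly 3 of a word character; then exactly 2 of any character, then exactly 4 of a character in [h-k] (non-capturing group).
Matches: at [0:11] → 'vvU3vdfjkik'.
Since nothing is captured, `findall` lists the 1 matched substring directly.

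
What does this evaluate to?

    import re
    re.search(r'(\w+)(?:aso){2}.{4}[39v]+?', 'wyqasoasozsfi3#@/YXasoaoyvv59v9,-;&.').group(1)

The pattern matches one or more of a word character (captured); then the literal 'aso' repeated 2 times, then exactly 4 of any character, then one or more of one of [39v] (lazy).
Unlike `match`, `search` isn't anchored — it looks for the pattern anywhere in the string.
The match spans [0:14] → 'wyqasoasozsfi3'.
Captured: group 1 = 'wyq'.

'wyq'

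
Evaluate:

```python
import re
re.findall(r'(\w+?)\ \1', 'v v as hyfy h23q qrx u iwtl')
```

After group 1 captures some text, `\1` only succeeds where that same text appears again.
Scanning left to right: at [0:3] match 'v v', group 1 = 'v'; at [15:18] match 'q q', group 1 = 'q'.
`findall` collects group 1 from each match (2 total).

['v', 'q']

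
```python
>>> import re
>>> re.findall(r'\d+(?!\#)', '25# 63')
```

['2', '63']

The negative lookahead/lookbehind blocks any match where the forbidden context is present.
Walking the string: at [0:1] → '2'; at [4:6] → '63'.
`findall` yields the raw match text (2 of them) because the pattern has no groups.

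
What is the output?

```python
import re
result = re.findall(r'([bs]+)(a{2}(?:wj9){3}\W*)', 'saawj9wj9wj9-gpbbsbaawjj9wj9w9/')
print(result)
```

With 2 capturing groups, `findall` returns a 2-tuple per match.

[('s', 'aawj9wj9wj9-')]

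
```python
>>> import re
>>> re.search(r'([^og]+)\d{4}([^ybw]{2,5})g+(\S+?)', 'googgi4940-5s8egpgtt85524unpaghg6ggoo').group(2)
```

'-5s8e'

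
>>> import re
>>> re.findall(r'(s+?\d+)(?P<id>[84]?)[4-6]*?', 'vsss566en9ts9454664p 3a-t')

[('sss566', ''), ('s9454664', '')]

This matches one or more of a literal 's' (lazy), then one or more of a digit (captured); then optionally one of [84] (captured as 'id'); then zero or more of a character in [4-6] (lazy).
2 groups means each result is a tuple of 2 captured strings — 2 here.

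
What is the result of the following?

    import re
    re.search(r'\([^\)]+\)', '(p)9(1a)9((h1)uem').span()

(0, 3)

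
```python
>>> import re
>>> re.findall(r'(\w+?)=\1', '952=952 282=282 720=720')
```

['952', '282', '720']

After group 1 captures some text, `\1` only succeeds where that same text appears again.
Because there's exactly one group, `findall` drops the full match and keeps group 1 from each hit.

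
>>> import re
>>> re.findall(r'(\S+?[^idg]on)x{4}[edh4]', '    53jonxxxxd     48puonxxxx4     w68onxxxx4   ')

['53jon', '48puon', 'w68on']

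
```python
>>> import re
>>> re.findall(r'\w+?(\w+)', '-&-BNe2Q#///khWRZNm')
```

['Ne2Q', 'hWRZNm']

With the lazy modifier that quantifier settles for the fewest repetitions that let the rest of the pattern succeed (the atoms after it are unaffected and can still be greedy).
`findall` collects group 1 from each match (2 total).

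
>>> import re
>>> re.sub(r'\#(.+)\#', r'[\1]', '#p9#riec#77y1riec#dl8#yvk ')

Each match is replaced using the text its own group 1 captured.

'[p9#riec#77y1riec#dl8]yvk '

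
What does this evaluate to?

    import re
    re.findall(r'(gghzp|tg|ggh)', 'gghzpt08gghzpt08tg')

['gghzp', 'gghzp', 'tg']

Alternation isn't longest-match — the leftmost alternative that fits at this position is chosen.
Matches: at [0:5] match 'gghzp', group 1 = 'gghzp'; at [8:13] match 'gghzp', group 1 = 'gghzp'; at [16:18] match 'tg', group 1 = 'tg'.
One capturing group, so `findall` returns just the captured substring from each match — 3 in all.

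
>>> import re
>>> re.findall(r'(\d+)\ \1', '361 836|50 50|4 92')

['50']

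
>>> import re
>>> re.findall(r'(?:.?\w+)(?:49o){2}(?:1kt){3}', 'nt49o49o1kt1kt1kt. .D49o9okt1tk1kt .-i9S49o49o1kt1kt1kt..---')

Since nothing is captured, `findall` lists the 2 matched substrings directly.

['nt49o49o1kt1kt1kt', '-i9S49o49o1kt1kt1kt']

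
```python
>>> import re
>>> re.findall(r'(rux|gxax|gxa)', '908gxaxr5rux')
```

['gxax', 'rux']

Alternation isn't longest-match — the leftmost alternative that fits at this position is chosen.
Scanning left to right: at [3:7] match 'gxax', group 1 = 'gxax'; at [9:12] match 'rux', group 1 = 'rux'.
One capturing group, so `findall` returns just the captured substring from each match — 2 in all.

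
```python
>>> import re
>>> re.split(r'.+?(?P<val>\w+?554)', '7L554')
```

['', 'L554', '']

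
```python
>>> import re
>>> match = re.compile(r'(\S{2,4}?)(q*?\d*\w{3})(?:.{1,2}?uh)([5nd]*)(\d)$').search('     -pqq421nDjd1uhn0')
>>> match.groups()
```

('-p', 'qq421nDj', 'n', '0')

The match spans [5:21] → '-pqq421nDjd1uhn0'.
Captured: group 1 = '-p', group 2 = 'qq421nDj', group 3 = 'n', group 4 = '0'.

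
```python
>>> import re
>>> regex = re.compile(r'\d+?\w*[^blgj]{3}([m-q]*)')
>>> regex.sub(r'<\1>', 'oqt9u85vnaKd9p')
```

'oqt<>'

This matches one or more of a digit (lazy), then zero or more of a word character, then exactly 3 of any character except [blgj]; then zero or more of a character in [m-q] (captured).
The replacement refers to a captured group, so each match is rewritten using its own captured text.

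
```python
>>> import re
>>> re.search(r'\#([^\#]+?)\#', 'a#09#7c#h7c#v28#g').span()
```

(1, 5)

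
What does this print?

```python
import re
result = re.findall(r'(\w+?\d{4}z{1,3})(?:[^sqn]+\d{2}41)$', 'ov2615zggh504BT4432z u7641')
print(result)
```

A `+?`/`*?`/`{m,n}?` starts at its minimum and grows only as far as needed for what follows to match.
One capturing group, so `findall` returns just the captured substring from the one match — 1 in all.

['ov2615z']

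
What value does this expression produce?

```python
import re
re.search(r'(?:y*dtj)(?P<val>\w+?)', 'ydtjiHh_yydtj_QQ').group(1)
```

'i'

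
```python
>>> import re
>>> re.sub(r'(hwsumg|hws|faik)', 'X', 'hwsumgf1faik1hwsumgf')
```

The regex engine tests alternatives in the order written; an earlier branch that matches wins even if a later one would match more.
Matches: at [0:6] → 'hwsumg'; at [8:12] → 'faik'; at [13:19] → 'hwsumg'.
Every occurrence is swapped for 'X'.

'Xf1X1Xf'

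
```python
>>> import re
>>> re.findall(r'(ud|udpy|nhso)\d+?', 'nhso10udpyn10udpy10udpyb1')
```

['nhso', 'udpy']

Walking the string: at [0:5] match 'nhso1', group 1 = 'nhso'; at [13:18] match 'udpy1', group 1 = 'udpy'.
One capturing group, so `findall` returns just the captured substring from each match — 2 in all.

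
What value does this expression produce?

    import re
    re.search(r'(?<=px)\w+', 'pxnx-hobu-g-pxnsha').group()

'nx'

The positive lookaround only admits positions where the adjacent text matches; those characters stay outside the span.
`re.search` scans for the first position where the pattern succeeds.
The match spans [2:4] → 'nx'.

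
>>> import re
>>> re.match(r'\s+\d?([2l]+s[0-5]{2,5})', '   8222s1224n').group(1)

'222s1224'

The match spans [0:12] → '   8222s1224'.
Captured: group 1 = '222s1224'.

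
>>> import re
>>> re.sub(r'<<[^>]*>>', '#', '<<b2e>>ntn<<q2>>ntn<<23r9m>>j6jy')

Matches: at [0:7] → '<<b2e>>'; at [10:16] → '<<q2>>'; at [19:28] → '<<23r9m>>'.
`sub` substitutes '#' at each match site.

'#ntn#ntn#j6jy'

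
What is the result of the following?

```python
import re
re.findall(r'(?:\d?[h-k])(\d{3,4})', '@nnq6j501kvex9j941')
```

Because there's exactly one group, `findall` drops the full match and keeps group 1 from each hit.

['501', '941']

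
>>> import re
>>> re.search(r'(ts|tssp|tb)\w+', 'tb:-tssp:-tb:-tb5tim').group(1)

`re.search` scans for the first position where the pattern succeeds.
The match spans [4:8] → 'tssp'.
Captured: group 1 = 'ts'.

'ts'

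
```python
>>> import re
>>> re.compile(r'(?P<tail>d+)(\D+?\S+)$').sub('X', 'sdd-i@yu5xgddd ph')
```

'sdd-i@yu5xgX'

This matches one or more of a literal 'd' (captured as 'tail'); then one or more of a non-digit (lazy), then one or more of a non-whitespace character (captured); then anchored at the end.
Matches: at [11:17] → 'ddd ph'.
Every occurrence is swapped for 'X'.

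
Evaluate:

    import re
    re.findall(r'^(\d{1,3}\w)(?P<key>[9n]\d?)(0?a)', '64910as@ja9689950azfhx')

This matches anchored at the start of the string; then 1 to 3 of a digit, then a word character (captured); then one of [9n], then optionally a digit (captured as 'key'); then optionally a literal '0', then a literal 'a' (captured).
Scanning left to right: at [0:6] match '64910a', groups = ('64', '91', '0a').
`findall` packs the 3 group values into a tuple for every match.

[('64', '91', '0a')]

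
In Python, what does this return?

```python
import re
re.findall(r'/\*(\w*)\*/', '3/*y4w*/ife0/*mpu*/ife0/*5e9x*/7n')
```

['y4w', 'mpu', '5e9x']

Because there's exactly one group, `findall` drops the full match and keeps group 1 from each hit.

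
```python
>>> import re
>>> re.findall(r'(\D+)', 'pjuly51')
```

['pjuly']

With a single group, `findall` returns only what that group captured — 1 item.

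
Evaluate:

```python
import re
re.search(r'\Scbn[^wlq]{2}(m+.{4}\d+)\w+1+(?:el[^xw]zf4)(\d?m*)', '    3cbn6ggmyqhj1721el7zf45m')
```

None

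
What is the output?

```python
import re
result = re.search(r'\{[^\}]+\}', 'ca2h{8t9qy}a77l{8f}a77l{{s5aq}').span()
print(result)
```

(4, 11)

Unlike `match`, `search` isn't anchored — it looks for the pattern anywhere in the string.
The match spans [4:11] → '{8t9qy}'.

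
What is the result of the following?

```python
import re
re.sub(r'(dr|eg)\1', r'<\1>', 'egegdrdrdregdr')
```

'<eg><dr>dregdr'

`\1` is not a pattern — it's the concrete string captured by group 1, re-applied verbatim.
Matches: at [0:4] → 'egeg'; at [4:8] → 'drdr'.
The replacement refers to a captured group, so each match is rewritten using its own captured text.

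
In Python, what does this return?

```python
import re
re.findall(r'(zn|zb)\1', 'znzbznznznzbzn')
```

['zn']

After group 1 captures some text, `\1` only succeeds where that same text appears again.
`findall` collects group 1 from the one match (1 total).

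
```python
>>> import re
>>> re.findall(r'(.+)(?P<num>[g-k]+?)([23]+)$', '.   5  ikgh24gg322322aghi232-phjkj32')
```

This matches one or more of any character (captured); then one or more of a character in [g-k] (lazy) (captured as 'num'); then one or more of one of [23] (captured); then anchored at the end.
Matches: at [0:36] match '.   5  ikgh24gg322322aghi232-phjkj32', groups = ('.   5  ikgh24gg322322aghi232-phjk', 'j', '32').
Multiple groups make `findall` return tuples — one 3-tuple for the one match.

[('.   5  ikgh24gg322322aghi232-phjk', 'j', '32')]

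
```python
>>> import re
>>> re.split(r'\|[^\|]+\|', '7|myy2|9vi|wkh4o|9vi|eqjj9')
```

`split` removes every match and returns the 3 fragments in between.

['7', '9vi', '9vi|eqjj9']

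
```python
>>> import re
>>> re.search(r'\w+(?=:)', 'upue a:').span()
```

(5, 6)

Because the assertion is zero-width, the text it checks is not consumed and won't appear in the result.
`re.search` scans for the first position where the pattern succeeds.
The match spans [5:6] → 'a'.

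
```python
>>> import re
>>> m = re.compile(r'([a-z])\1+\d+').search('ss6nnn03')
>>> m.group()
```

'ss6'

After group 1 captures some text, `\1` only succeeds where that same text appears again.
`re.search` tries every starting position until one works.
The match spans [0:3] → 'ss6'.
Captured: group 1 = 's'.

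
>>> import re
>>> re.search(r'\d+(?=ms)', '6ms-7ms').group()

'6'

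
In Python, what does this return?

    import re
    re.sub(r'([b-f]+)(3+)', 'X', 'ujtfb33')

'ujtX'

Pattern: one or more of a character in [b-f] (captured); then one or more of a literal '3' (captured).
Matches: at [3:7] → 'fb33'.
Every occurrence is swapped for 'X'.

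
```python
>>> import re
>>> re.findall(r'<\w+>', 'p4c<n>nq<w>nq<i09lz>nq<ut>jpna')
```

['<n>', '<w>', '<i09lz>', '<ut>']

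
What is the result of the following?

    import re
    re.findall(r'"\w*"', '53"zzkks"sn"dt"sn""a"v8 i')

['"zzkks"', '"dt"', '""']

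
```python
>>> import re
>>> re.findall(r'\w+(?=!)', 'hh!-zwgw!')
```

The lookaround is zero-width — it requires the adjacent text to match without consuming it, so the asserted text isn't part of the match.
Matches: at [0:2] → 'hh'; at [4:8] → 'zwgw'.
Since nothing is captured, `findall` lists the 2 matched substrings directly.

['hh', 'zwgw']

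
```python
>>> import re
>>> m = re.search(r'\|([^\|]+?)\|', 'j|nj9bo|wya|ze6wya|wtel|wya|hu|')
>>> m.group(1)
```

'nj9bo'

The match spans [1:8] → '|nj9bo|'.
Captured: group 1 = 'nj9bo'.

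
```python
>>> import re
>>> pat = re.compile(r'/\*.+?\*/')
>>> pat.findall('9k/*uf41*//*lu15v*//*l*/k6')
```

With the lazy modifier that quantifier settles for the fewest repetitions that let the rest of the pattern succeed (the atoms after it are unaffected and can still be greedy).
Scanning left to right: at [2:10] → '/*uf41*/'; at [10:19] → '/*lu15v*/'; at [19:24] → '/*l*/'.
Since nothing is captured, `findall` lists the 3 matched substrings directly.

['/*uf41*/', '/*lu15v*/', '/*l*/']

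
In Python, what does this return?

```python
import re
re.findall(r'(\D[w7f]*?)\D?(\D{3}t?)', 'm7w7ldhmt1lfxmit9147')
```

Because the quantifier is non-greedy, it stops expanding at the earliest point where the rest of the pattern can succeed.
With 2 capturing groups, `findall` returns a 2-tuple per match.

[('m7w7', 'dhmt'), ('l', 'xmit')]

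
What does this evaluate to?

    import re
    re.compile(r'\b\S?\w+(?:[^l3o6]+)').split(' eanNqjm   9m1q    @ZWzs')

This matches a word boundary (`\b`, zero-width); then optionally a non-whitespace character, then one or more of a word character; then one or more of any character except [l3o6] (non-capturing group).
Matches to split on: at [1:24] → 'eanNqjm   9m1q    @ZWzs'.
`split` removes every match and returns the 2 fragments in between.

[' ', '']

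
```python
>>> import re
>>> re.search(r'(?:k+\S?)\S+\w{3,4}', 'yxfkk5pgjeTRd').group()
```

'kk5pgjeTRd'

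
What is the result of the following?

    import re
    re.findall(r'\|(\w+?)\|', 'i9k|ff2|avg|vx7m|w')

Walking the string: at [3:8] match '|ff2|', group 1 = 'ff2'; at [11:17] match '|vx7m|', group 1 = 'vx7m'.
One capturing group, so `findall` returns just the captured substring from each match — 2 in all.

['ff2', 'vx7m']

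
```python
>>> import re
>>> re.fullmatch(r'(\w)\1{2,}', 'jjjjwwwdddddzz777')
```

`\1` has to match the exact text group 1 already captured.
`fullmatch` succeeds only if the pattern covers the string from start to end.
Here the pattern can't cover the whole string, so the call returns None.

None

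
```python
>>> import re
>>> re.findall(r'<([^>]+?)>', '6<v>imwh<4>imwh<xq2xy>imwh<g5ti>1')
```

['v', '4', 'xq2xy', 'g5ti']

Matches: at [1:4] match '<v>', group 1 = 'v'; at [8:11] match '<4>', group 1 = '4'; at [15:22] match '<xq2xy>', group 1 = 'xq2xy'; at [26:32] match '<g5ti>', group 1 = 'g5ti'.
One capturing group, so `findall` returns just the captured substring from each match — 4 in all.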